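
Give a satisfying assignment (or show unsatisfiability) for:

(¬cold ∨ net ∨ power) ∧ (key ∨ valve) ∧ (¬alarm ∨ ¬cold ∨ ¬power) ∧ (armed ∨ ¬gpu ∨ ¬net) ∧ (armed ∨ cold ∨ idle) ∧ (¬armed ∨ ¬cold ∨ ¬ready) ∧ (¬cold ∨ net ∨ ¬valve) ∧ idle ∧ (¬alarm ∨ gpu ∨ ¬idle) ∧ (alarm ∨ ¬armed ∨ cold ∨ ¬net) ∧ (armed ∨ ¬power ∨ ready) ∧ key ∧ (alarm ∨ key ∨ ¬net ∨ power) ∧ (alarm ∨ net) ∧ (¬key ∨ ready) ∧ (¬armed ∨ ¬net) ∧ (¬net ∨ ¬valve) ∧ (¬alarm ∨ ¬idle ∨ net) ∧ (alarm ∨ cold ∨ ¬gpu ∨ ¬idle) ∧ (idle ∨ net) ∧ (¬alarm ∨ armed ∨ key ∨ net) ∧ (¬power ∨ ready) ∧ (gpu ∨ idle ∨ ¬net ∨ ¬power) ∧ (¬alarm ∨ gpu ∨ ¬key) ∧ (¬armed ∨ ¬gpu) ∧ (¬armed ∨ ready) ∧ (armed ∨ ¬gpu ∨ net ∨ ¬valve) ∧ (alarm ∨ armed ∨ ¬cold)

idle=T, gpu=F, key=T, ready=T, valve=F, armed=F, alarm=F, power=T, net=T, cold=F

Unit clause (idle) forces idle = True.
Unit clause (key) forces key = True.
In (¬key ∨ ready) only ready is left, so ready = True.
Try gpu = True:
  (¬armed ∨ ¬gpu) forces armed = False.
  (armed ∨ ¬gpu ∨ ¬net) forces net = False.
  (alarm ∨ net) forces alarm = True.
  clause (¬alarm ∨ ¬idle ∨ net) is falsified — backtrack.
So gpu = False.
  then (¬alarm ∨ gpu ∨ ¬idle) forces alarm = False.
  then (alarm ∨ net) forces net = True.
  then (¬armed ∨ ¬net) forces armed = False.
  then (¬net ∨ ¬valve) forces valve = False.
  then (alarm ∨ armed ∨ ¬cold) forces cold = False.
Set power = True.
All clauses satisfied.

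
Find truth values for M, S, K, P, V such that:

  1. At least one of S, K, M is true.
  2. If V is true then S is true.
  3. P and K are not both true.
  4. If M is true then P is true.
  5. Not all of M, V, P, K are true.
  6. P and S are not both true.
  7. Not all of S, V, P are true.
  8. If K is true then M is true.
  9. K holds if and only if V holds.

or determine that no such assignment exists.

M = True, S = False, K = False, P = True, V = False

  (1) {S, K, M}: 1 true — at least one ✓
  (2) V=F ⇒ S: vacuous ✓
  (3) P=T, K=F — not both ✓
  (4) M=T ⇒ P: T ✓
  (5) {M, V, P, K}: 2/4 true — not all ✓
  (6) P=T, S=F — not both ✓
  (7) {S, V, P}: 1/3 true — not all ✓
  (8) K=F ⇒ M: vacuous ✓
  (9) K=F, V=F — same ✓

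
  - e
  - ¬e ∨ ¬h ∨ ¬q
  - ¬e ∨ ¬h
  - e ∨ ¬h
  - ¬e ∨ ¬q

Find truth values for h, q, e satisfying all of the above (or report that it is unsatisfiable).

Unit clause (e) forces e = True.
In (¬e ∨ ¬h) only ¬h is left, so h = False.
In (¬e ∨ ¬q) only ¬q is left, so q = False.
Check each clause:
  (e): e holds.
  (¬e ∨ ¬h ∨ ¬q): ¬h holds.
  (¬e ∨ ¬h): ¬h holds.
  (e ∨ ¬h): e holds.
  (¬e ∨ ¬q): ¬q holds.
All clauses satisfied.

h = False; q = False; e = True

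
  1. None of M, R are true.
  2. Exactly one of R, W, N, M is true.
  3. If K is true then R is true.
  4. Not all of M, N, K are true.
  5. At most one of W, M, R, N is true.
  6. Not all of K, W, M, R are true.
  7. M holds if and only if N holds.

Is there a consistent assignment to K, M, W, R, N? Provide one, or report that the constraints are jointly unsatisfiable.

K = False, M = False, W = True, R = False, N = False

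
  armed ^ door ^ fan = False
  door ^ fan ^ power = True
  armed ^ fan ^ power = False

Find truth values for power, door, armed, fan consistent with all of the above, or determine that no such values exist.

power = True, door = True, armed = False, fan = True

armed ^ door ^ fan = F ^ T ^ T = False ✓
door ^ fan ^ power = T ^ T ^ T = True ✓
armed ^ fan ^ power = F ^ T ^ T = False ✓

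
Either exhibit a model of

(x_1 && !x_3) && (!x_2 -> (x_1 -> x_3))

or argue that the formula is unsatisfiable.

x_1=T, x_2=T, x_3=F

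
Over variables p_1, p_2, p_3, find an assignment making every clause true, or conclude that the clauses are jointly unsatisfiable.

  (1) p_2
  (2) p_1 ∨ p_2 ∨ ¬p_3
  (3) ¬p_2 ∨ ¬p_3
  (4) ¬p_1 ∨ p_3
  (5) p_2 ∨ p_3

p_1 = False, p_2 = True, p_3 = False

Unit clause (p_2) forces p_2 = True.
In (¬p_2 ∨ ¬p_3) only ¬p_3 is left, so p_3 = False.
In (¬p_1 ∨ p_3) only ¬p_1 is left, so p_1 = False.
All clauses satisfied.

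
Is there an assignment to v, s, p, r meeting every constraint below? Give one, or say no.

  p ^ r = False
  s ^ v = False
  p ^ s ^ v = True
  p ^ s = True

v = False, s = False, p = True, r = True

p ^ r = T ^ T = False ✓
s ^ v = F ^ F = False ✓
p ^ s ^ v = T ^ F ^ F = True ✓
p ^ s = T ^ F = True ✓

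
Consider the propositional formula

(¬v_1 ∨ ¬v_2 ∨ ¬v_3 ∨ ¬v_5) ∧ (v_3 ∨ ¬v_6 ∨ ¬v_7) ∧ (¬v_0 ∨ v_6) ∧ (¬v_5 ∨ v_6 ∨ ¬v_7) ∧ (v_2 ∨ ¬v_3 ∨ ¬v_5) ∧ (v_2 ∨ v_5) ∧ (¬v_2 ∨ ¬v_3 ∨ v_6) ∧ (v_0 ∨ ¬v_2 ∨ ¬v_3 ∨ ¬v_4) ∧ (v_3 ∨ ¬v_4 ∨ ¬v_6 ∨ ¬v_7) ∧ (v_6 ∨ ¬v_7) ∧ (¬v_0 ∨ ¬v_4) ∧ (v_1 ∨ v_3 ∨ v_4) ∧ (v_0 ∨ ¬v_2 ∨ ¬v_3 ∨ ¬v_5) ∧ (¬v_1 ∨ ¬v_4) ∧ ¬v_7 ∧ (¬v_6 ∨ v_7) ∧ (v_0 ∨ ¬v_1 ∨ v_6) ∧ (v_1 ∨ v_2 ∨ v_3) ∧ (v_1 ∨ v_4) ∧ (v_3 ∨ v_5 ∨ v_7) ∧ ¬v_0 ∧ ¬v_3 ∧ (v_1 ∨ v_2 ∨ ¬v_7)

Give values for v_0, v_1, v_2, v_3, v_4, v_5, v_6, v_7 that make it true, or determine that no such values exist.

v_0=F; v_1=F; v_2=T; v_3=F; v_4=T; v_5=T; v_6=F; v_7=F

Unit clause (¬v_7) forces v_7 = False.
In (¬v_6 ∨ v_7) only ¬v_6 is left, so v_6 = False.
Unit clause (¬v_0) forces v_0 = False.
Unit clause (¬v_3) forces v_3 = False.
In (v_0 ∨ ¬v_1 ∨ v_6) only ¬v_1 is left, so v_1 = False.
In (v_1 ∨ v_2 ∨ v_3) only v_2 is left, so v_2 = True.
In (v_1 ∨ v_4) only v_4 is left, so v_4 = True.
In (v_3 ∨ v_5 ∨ v_7) only v_5 is left, so v_5 = True.
All clauses satisfied.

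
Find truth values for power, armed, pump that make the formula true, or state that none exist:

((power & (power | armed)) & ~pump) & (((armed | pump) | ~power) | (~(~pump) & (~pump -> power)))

power = True; armed = True; pump = False

  (power & (power | armed)) & ~pump = True
    power & (power | armed) = True
      power | armed = True
    ~pump = True
  ((armed | pump) | ~power) | (~(~pump) & (~pump -> power)) = True
    (armed | pump) | ~power = True
      armed | pump = True
      ~power = False
    ~(~pump) & (~pump -> power) = False
      ~(~pump) = False
        ~pump = True
      ~pump -> power = True
        ~pump = True
Both conjuncts True, so the formula holds.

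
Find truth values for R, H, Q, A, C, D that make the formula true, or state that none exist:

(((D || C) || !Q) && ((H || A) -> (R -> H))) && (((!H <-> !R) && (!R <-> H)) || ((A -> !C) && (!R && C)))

R=F, H=F, Q=T, A=F, C=T, D=T

  ((D || C) || !Q) && ((H || A) -> (R -> H)) = True
    (D || C) || !Q = True
      D || C = True
      !Q = False
    (H || A) -> (R -> H) = True
      H || A = False
      R -> H = True
  ((!H <-> !R) && (!R <-> H)) || ((A -> !C) && (!R && C)) = True
    (!H <-> !R) && (!R <-> H) = False
      !H <-> !R = True
        !H = True
        !R = True
      !R <-> H = False
        !R = True
    (A -> !C) && (!R && C) = True
      A -> !C = True
        !C = False
      !R && C = True
        !R = True
Both conjuncts True, so the formula holds.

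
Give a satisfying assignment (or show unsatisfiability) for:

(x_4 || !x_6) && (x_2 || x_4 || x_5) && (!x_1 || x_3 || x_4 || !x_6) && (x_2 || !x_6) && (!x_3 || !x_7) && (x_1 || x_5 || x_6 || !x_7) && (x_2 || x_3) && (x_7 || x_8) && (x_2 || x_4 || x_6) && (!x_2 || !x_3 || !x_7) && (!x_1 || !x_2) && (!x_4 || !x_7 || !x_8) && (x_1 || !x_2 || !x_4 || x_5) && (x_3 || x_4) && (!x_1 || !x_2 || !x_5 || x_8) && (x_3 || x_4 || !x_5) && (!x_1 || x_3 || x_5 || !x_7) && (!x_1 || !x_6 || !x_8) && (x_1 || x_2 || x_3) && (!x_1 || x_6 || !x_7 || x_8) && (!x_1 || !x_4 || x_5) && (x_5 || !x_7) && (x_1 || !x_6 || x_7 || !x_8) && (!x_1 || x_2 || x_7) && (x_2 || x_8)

Try x_1 = True:
  (!x_1 || !x_2) forces x_2 = False.
  (x_2 || !x_6) forces x_6 = False.
  (x_2 || x_3) forces x_3 = True.
  (!x_3 || !x_7) forces x_7 = False.
  clause (!x_1 || x_2 || x_7) is falsified — backtrack.
So x_1 = False.
Set x_2 = True.
Set x_3 = False.
  then (x_3 || x_4) forces x_4 = True.
  then (x_1 || !x_2 || !x_4 || x_5) forces x_5 = True.
Set x_6 = False.
Set x_7 = False.
  then (x_7 || x_8) forces x_8 = True.
All clauses satisfied.

x_1: False; x_2: True; x_3: False; x_4: True; x_5: True; x_6: False; x_7: False; x_8: True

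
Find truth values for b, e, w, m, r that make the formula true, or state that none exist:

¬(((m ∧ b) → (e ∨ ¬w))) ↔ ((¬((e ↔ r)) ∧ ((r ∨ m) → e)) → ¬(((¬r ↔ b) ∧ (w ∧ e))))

b = True, e = True, w = True, m = True, r = False

  ¬(((m ∧ b) → (e ∨ ¬w))) ↔ ((¬((e ↔ r)) ∧ ((r ∨ m) → e)) → ¬(((¬r ↔ b) ∧ (w ∧ e)))) = True
    ¬(((m ∧ b) → (e ∨ ¬w))) = False
      (m ∧ b) → (e ∨ ¬w) = True
        m ∧ b = True
        e ∨ ¬w = True
          ¬w = False
    (¬((e ↔ r)) ∧ ((r ∨ m) → e)) → ¬(((¬r ↔ b) ∧ (w ∧ e))) = False
      ¬((e ↔ r)) ∧ ((r ∨ m) → e) = True
        ¬((e ↔ r)) = True
          e ↔ r = False
        (r ∨ m) → e = True
          r ∨ m = True
      ¬(((¬r ↔ b) ∧ (w ∧ e))) = False
        (¬r ↔ b) ∧ (w ∧ e) = True
          ¬r ↔ b = True
            ¬r = True
          w ∧ e = True
The formula evaluates to True.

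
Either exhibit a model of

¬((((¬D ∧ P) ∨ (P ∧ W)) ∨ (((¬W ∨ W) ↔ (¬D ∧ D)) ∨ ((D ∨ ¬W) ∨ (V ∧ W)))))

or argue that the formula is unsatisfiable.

P=F, D=F, V=F, W=T

  ¬((((¬D ∧ P) ∨ (P ∧ W)) ∨ (((¬W ∨ W) ↔ (¬D ∧ D)) ∨ ((D ∨ ¬W) ∨ (V ∧ W))))) = True
    ((¬D ∧ P) ∨ (P ∧ W)) ∨ (((¬W ∨ W) ↔ (¬D ∧ D)) ∨ ((D ∨ ¬W) ∨ (V ∧ W))) = False
      (¬D ∧ P) ∨ (P ∧ W) = False
        ¬D ∧ P = False
          ¬D = True
        P ∧ W = False
      ((¬W ∨ W) ↔ (¬D ∧ D)) ∨ ((D ∨ ¬W) ∨ (V ∧ W)) = False
        (¬W ∨ W) ↔ (¬D ∧ D) = False
          ¬W ∨ W = True
            ¬W = False
          ¬D ∧ D = False
            ¬D = True
        (D ∨ ¬W) ∨ (V ∧ W) = False
          D ∨ ¬W = False
            ¬W = False
          V ∧ W = False
The formula evaluates to True.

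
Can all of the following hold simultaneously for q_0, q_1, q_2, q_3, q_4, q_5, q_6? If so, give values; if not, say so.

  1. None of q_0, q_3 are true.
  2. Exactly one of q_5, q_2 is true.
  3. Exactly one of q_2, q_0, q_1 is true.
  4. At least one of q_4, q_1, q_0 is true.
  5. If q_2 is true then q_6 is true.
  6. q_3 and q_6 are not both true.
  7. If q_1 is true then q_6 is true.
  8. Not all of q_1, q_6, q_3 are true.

q_0=F; q_1=T; q_2=F; q_3=F; q_4=T; q_5=T; q_6=T

  (1) {q_0, q_3}: 0 true — none ✓
  (2) {q_5, q_2}: 1 true — exactly one ✓
  (3) {q_2, q_0, q_1}: 1 true — exactly one ✓
  (4) {q_4, q_1, q_0}: 2 true — at least one ✓
  (5) q_2=F ⇒ q_6: vacuous ✓
  (6) q_3=F, q_6=T — not both ✓
  (7) q_1=T ⇒ q_6: T ✓
  (8) {q_1, q_6, q_3}: 2/3 true — not all ✓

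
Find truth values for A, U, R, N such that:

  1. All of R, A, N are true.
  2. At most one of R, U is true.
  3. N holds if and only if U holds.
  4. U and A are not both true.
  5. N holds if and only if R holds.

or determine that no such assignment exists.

The formula is unsatisfiable.

Case A = True:
  (1) forces R = True.
  (1) forces N = True.
  (2) with R=T forces U = False.
  Constraint (3) is violated (N=T, U=F) — contradiction.
Case A = False:
  Constraint (1) is violated (A=F) — contradiction.
Both cases fail — unsatisfiable.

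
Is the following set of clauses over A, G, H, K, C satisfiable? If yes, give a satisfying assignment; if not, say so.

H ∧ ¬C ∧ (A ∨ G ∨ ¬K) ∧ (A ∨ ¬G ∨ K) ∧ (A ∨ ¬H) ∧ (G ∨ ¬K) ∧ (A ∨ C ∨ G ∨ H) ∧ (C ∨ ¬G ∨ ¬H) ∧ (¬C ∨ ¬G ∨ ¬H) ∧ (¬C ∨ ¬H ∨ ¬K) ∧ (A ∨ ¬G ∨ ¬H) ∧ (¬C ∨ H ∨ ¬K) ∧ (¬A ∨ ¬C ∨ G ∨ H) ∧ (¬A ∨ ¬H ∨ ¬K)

A = True, G = False, H = True, K = False, C = False

Unit clause (H) forces H = True.
Unit clause (¬C) forces C = False.
In (A ∨ ¬H) only A is left, so A = True.
In (C ∨ ¬G ∨ ¬H) only ¬G is left, so G = False.
In (¬A ∨ ¬H ∨ ¬K) only ¬K is left, so K = False.
All clauses satisfied.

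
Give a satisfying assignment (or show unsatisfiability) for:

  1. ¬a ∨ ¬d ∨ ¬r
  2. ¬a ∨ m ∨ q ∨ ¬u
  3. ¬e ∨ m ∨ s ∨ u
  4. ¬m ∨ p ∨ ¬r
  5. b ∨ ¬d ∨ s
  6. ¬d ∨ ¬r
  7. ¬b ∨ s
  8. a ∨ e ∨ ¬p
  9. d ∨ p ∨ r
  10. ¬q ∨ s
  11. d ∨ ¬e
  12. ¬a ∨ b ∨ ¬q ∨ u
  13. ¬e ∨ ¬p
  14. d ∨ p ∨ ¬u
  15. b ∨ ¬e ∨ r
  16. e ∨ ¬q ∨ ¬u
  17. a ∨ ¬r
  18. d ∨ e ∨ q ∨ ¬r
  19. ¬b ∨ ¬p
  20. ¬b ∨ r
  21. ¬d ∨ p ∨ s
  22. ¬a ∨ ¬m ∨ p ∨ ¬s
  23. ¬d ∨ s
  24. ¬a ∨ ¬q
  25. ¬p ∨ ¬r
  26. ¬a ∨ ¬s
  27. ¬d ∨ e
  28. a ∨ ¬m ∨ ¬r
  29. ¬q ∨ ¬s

Set a = True.
  then (¬a ∨ ¬q) forces q = False.
  then (¬a ∨ ¬s) forces s = False.
  then (¬b ∨ s) forces b = False.
  then (¬d ∨ s) forces d = False.
  then (d ∨ ¬e) forces e = False.
  then (d ∨ e ∨ q ∨ ¬r) forces r = False.
  then (d ∨ p ∨ r) forces p = True.
Set u = False.
Set m = False.
All clauses satisfied.

a: True, d: False, u: False, m: False, q: False, b: False, p: True, s: False, e: False, r: False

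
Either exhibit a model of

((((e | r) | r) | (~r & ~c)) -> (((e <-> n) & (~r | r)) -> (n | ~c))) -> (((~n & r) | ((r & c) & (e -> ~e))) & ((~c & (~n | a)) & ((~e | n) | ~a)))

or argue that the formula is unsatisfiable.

e = False, c = True, r = True, n = False, a = True

  ((((e | r) | r) | (~r & ~c)) -> (((e <-> n) & (~r | r)) -> (n | ~c))) -> (((~n & r) | ((r & c) & (e -> ~e))) & ((~c & (~n | a)) & ((~e | n) | ~a))) = True
    (((e | r) | r) | (~r & ~c)) -> (((e <-> n) & (~r | r)) -> (n | ~c)) = False
      ((e | r) | r) | (~r & ~c) = True
        (e | r) | r = True
          e | r = True
        ~r & ~c = False
          ~r = False
          ~c = False
      ((e <-> n) & (~r | r)) -> (n | ~c) = False
        (e <-> n) & (~r | r) = True
          e <-> n = True
          ~r | r = True
            ~r = False
        n | ~c = False
          ~c = False
    ((~n & r) | ((r & c) & (e -> ~e))) & ((~c & (~n | a)) & ((~e | n) | ~a)) = False
      (~n & r) | ((r & c) & (e -> ~e)) = True
        ~n & r = True
          ~n = True
        (r & c) & (e -> ~e) = True
          r & c = True
          e -> ~e = True
            ~e = True
      (~c & (~n | a)) & ((~e | n) | ~a) = False
        ~c & (~n | a) = False
          ~c = False
          ~n | a = True
            ~n = True
        (~e | n) | ~a = True
          ~e | n = True
            ~e = True
          ~a = False
The formula evaluates to True.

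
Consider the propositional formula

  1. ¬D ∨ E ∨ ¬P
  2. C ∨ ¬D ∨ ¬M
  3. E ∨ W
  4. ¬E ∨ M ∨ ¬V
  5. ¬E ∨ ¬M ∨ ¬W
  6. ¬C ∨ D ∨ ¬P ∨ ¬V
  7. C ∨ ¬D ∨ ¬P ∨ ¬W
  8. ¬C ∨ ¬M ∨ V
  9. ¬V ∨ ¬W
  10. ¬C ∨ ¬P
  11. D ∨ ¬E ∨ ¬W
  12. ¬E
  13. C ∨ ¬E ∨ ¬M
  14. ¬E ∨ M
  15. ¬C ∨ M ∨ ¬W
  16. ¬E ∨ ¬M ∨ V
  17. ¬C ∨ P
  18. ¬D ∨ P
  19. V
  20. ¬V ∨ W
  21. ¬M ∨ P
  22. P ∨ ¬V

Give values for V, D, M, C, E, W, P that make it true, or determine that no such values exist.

Case V = True:
  (¬V ∨ ¬W) forces W = False.
  Clause (¬V ∨ W) is falsified — contradiction.
Case V = False:
  Clause (V) is falsified — contradiction.
Both cases fail, so the formula is unsatisfiable.

Unsatisfiable — no assignment works.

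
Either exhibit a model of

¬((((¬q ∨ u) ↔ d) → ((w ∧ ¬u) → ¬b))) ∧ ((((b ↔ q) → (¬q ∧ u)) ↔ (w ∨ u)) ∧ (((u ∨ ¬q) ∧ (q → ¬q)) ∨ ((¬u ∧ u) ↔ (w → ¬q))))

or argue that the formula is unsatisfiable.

q = False; w = True; u = False; d = True; b = True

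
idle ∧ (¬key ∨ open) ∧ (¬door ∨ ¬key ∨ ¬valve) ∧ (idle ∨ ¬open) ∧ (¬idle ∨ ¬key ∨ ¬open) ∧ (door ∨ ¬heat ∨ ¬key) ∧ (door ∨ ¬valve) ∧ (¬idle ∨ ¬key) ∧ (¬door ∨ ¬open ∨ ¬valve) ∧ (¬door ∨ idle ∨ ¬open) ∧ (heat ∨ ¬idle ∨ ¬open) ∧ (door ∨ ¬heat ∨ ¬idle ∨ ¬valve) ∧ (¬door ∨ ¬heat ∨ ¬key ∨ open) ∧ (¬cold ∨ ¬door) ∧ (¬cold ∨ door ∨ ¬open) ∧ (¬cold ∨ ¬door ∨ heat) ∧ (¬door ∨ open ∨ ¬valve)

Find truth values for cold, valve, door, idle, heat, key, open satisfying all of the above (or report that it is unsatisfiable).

Unit clause (idle) forces idle = True.
In (¬idle ∨ ¬key) only ¬key is left, so key = False.
Set cold = False.
Try valve = True:
  (door ∨ ¬valve) forces door = True.
  (¬door ∨ ¬open ∨ ¬valve) forces open = False.
  clause (¬door ∨ open ∨ ¬valve) is falsified — backtrack.
So valve = False.
Set door = True.
Set heat = False.
  then (heat ∨ ¬idle ∨ ¬open) forces open = False.
All clauses satisfied.

cold=F, valve=F, door=T, idle=T, heat=F, key=F, open=F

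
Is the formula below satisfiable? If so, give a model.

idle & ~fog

idle=T, fog=F

  ~fog = True
Both conjuncts True, so the formula holds.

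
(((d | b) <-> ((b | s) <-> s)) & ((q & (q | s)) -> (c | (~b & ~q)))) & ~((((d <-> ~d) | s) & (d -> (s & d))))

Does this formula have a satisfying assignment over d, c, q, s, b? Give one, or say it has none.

d = True; c = True; q = True; s = False; b = False

  ((d | b) <-> ((b | s) <-> s)) & ((q & (q | s)) -> (c | (~b & ~q))) = True
    (d | b) <-> ((b | s) <-> s) = True
      d | b = True
      (b | s) <-> s = True
        b | s = False
    (q & (q | s)) -> (c | (~b & ~q)) = True
      q & (q | s) = True
        q | s = True
      c | (~b & ~q) = True
        ~b & ~q = False
          ~b = True
          ~q = False
  ~((((d <-> ~d) | s) & (d -> (s & d)))) = True
    ((d <-> ~d) | s) & (d -> (s & d)) = False
      (d <-> ~d) | s = False
        d <-> ~d = False
          ~d = False
      d -> (s & d) = False
        s & d = False
Both conjuncts True, so the formula holds.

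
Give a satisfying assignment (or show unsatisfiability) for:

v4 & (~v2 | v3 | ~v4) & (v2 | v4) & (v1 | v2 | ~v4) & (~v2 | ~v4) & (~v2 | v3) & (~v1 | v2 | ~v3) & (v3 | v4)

v1=T; v2=F; v3=F; v4=T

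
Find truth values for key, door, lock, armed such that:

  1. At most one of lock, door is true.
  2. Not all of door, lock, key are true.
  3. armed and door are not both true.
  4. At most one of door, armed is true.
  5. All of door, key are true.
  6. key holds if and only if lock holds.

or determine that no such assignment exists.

UNSATISFIABLE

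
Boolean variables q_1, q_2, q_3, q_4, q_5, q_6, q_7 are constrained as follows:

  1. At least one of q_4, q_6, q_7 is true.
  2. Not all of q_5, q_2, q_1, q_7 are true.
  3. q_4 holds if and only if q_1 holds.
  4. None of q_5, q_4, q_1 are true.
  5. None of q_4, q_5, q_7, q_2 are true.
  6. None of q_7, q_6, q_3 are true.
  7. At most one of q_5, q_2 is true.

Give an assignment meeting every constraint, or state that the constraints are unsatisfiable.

Case q_6 = True:
  Constraint (6) is violated (q_6=T) — contradiction.
Case q_6 = False:
  (4) forces q_5 = False.
  (4) forces q_4 = False.
  (1) with q_4=F, q_6=F forces q_7 = True.
  Constraint (5) is violated (q_7=T) — contradiction.
Both cases fail — unsatisfiable.

Unsatisfiable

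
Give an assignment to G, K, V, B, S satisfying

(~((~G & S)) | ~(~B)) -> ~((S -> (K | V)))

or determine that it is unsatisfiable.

G=F, K=F, V=F, B=T, S=T

  (~((~G & S)) | ~(~B)) -> ~((S -> (K | V))) = True
    ~((~G & S)) | ~(~B) = True
      ~((~G & S)) = False
        ~G & S = True
          ~G = True
      ~(~B) = True
        ~B = False
    ~((S -> (K | V))) = True
      S -> (K | V) = False
        K | V = False
The formula evaluates to True.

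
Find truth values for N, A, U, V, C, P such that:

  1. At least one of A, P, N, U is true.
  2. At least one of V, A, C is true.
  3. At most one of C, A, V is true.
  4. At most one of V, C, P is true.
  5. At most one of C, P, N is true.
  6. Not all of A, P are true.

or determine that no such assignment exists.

N = True, A = True, U = False, V = False, C = False, P = False

  (1) {A, P, N, U}: 2 true — at least one ✓
  (2) {V, A, C}: 1 true — at least one ✓
  (3) {C, A, V}: 1 true — at most one ✓
  (4) {V, C, P}: 0 true — at most one ✓
  (5) {C, P, N}: 1 true — at most one ✓
  (6) {A, P}: 1/2 true — not all ✓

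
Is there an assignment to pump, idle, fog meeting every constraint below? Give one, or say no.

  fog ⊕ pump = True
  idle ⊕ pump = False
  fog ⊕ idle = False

Adding constraints 1, 2, 3 mod 2: every variable appears an even number of times on the left, so the left side is 0.
But the right sides sum to 1 (mod 2). 0 ≠ 1 — the system is inconsistent.

No satisfying assignment exists.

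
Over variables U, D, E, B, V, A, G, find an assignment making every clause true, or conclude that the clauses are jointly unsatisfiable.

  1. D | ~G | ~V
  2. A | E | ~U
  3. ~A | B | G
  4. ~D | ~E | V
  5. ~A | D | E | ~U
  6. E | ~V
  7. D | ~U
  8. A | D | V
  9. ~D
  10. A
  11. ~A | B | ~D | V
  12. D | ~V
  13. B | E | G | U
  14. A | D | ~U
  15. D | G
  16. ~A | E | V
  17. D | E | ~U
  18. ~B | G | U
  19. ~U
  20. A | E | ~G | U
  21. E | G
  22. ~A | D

Case A = True:
  (~D) forces D = False.
  Clause (~A | D) is falsified — contradiction.
Case A = False:
  Clause (A) is falsified — contradiction.
Both cases fail, so the formula is unsatisfiable.

No satisfying assignment exists.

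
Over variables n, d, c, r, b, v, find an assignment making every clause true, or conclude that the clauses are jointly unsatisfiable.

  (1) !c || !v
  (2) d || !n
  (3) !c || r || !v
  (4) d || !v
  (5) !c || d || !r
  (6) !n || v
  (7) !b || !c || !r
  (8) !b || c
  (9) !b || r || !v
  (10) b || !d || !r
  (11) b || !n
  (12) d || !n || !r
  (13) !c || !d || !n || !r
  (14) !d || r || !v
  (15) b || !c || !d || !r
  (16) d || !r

n = False, d = False, c = False, r = False, b = False, v = False

Set n = False.
Set d = False.
  then (d || !v) forces v = False.
  then (d || !r) forces r = False.
Set c = False.
  then (!b || c) forces b = False.
All clauses satisfied.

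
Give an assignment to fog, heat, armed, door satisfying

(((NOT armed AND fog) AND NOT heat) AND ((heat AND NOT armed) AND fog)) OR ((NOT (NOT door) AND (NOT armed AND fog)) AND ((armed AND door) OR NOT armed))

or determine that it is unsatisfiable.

fog = True, heat = False, armed = False, door = True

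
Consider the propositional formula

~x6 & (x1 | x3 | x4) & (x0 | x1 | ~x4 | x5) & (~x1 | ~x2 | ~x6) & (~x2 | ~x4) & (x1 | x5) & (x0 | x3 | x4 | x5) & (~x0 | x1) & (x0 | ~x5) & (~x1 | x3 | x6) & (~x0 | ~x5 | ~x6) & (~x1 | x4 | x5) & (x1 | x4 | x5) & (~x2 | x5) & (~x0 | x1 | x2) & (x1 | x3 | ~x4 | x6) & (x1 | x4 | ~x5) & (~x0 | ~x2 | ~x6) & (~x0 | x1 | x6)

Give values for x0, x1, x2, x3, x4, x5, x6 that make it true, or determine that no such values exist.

x0: True, x1: True, x2: False, x3: True, x4: True, x5: False, x6: False

Unit clause (~x6) forces x6 = False.
Set x0 = True.
  then (~x0 | x1) forces x1 = True.
  then (~x1 | x3 | x6) forces x3 = True.
Set x2 = False.
Set x4 = True.
Set x5 = False.
All clauses satisfied.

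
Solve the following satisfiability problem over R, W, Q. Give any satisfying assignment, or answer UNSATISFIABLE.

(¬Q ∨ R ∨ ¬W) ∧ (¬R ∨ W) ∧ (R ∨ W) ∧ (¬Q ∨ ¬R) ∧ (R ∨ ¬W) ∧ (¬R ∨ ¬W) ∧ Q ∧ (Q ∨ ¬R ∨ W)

Unsatisfiable — no assignment works.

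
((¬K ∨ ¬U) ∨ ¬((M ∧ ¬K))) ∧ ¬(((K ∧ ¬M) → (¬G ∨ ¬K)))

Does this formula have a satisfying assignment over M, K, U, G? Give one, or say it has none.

M=F; K=T; U=T; G=T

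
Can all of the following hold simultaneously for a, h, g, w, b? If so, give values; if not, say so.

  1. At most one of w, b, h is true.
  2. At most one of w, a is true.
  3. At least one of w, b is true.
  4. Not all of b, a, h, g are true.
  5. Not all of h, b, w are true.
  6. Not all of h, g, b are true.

a = True; h = False; g = False; w = False; b = True

  (1) {w, b, h}: 1 true — at most one ✓
  (2) {w, a}: 1 true — at most one ✓
  (3) {w, b}: 1 true — at least one ✓
  (4) {b, a, h, g}: 2/4 true — not all ✓
  (5) {h, b, w}: 1/3 true — not all ✓
  (6) {h, g, b}: 1/3 true — not all ✓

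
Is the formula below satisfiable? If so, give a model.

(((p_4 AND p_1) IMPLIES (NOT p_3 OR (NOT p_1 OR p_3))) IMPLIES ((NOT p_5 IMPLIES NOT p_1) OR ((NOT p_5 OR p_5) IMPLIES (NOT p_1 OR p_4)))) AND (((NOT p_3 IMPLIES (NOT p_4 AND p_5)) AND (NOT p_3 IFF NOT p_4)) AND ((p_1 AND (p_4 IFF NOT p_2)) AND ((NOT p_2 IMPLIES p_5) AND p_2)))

p_1=T, p_2=T, p_3=F, p_4=F, p_5=T

  ((p_4 AND p_1) IMPLIES (NOT p_3 OR (NOT p_1 OR p_3))) IMPLIES ((NOT p_5 IMPLIES NOT p_1) OR ((NOT p_5 OR p_5) IMPLIES (NOT p_1 OR p_4))) = True
    (p_4 AND p_1) IMPLIES (NOT p_3 OR (NOT p_1 OR p_3)) = True
      p_4 AND p_1 = False
      NOT p_3 OR (NOT p_1 OR p_3) = True
        NOT p_3 = True
        NOT p_1 OR p_3 = False
          NOT p_1 = False
    (NOT p_5 IMPLIES NOT p_1) OR ((NOT p_5 OR p_5) IMPLIES (NOT p_1 OR p_4)) = True
      NOT p_5 IMPLIES NOT p_1 = True
        NOT p_5 = False
        NOT p_1 = False
      (NOT p_5 OR p_5) IMPLIES (NOT p_1 OR p_4) = False
        NOT p_5 OR p_5 = True
          NOT p_5 = False
        NOT p_1 OR p_4 = False
          NOT p_1 = False
  ((NOT p_3 IMPLIES (NOT p_4 AND p_5)) AND (NOT p_3 IFF NOT p_4)) AND ((p_1 AND (p_4 IFF NOT p_2)) AND ((NOT p_2 IMPLIES p_5) AND p_2)) = True
    (NOT p_3 IMPLIES (NOT p_4 AND p_5)) AND (NOT p_3 IFF NOT p_4) = True
      NOT p_3 IMPLIES (NOT p_4 AND p_5) = True
        NOT p_3 = True
        NOT p_4 AND p_5 = True
          NOT p_4 = True
      NOT p_3 IFF NOT p_4 = True
        NOT p_3 = True
        NOT p_4 = True
    (p_1 AND (p_4 IFF NOT p_2)) AND ((NOT p_2 IMPLIES p_5) AND p_2) = True
      p_1 AND (p_4 IFF NOT p_2) = True
        p_4 IFF NOT p_2 = True
          NOT p_2 = False
      (NOT p_2 IMPLIES p_5) AND p_2 = True
        NOT p_2 IMPLIES p_5 = True
          NOT p_2 = False
Both conjuncts True, so the formula holds.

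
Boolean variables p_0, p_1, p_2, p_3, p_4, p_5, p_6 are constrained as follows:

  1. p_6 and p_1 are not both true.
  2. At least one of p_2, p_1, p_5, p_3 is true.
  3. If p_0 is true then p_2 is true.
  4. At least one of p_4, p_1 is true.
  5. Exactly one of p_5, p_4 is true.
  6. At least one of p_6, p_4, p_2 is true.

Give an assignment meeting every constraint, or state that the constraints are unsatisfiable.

p_0: False, p_1: False, p_2: False, p_3: True, p_4: True, p_5: False, p_6: True

  (1) p_6=T, p_1=F — not both ✓
  (2) {p_2, p_1, p_5, p_3}: 1 true — at least one ✓
  (3) p_0=F ⇒ p_2: vacuous ✓
  (4) {p_4, p_1}: 1 true — at least one ✓
  (5) {p_5, p_4}: 1 true — exactly one ✓
  (6) {p_6, p_4, p_2}: 2 true — at least one ✓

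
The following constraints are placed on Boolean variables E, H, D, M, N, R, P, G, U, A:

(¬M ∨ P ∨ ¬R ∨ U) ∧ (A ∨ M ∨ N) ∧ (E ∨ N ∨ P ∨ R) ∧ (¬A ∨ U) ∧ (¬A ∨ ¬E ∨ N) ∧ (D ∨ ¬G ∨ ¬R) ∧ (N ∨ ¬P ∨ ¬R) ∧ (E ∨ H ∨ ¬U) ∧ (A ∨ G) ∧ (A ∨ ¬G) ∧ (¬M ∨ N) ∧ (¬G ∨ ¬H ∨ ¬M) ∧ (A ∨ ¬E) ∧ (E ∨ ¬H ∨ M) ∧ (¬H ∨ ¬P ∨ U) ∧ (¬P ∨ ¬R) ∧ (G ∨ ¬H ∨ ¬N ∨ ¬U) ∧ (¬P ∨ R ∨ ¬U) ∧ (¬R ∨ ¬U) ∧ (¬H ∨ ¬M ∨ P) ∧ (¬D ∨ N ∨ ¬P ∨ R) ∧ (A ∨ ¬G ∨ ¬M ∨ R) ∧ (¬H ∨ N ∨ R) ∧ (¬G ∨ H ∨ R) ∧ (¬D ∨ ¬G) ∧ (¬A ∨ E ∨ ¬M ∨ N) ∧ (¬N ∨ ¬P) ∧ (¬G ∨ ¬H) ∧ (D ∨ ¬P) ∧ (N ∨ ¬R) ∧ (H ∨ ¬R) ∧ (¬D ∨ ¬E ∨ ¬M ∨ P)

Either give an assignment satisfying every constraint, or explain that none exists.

E = True, H = False, D = True, M = False, N = True, R = False, P = False, G = False, U = True, A = True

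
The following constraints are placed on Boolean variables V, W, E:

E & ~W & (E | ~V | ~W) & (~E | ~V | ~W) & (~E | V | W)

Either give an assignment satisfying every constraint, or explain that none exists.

Unit clause (E) forces E = True.
Unit clause (~W) forces W = False.
In (~E | V | W) only V is left, so V = True.
Check each clause:
  (E): E holds.
  (~W): ~W holds.
  (E | ~V | ~W): E holds.
  (~E | ~V | ~W): ~W holds.
  (~E | V | W): V holds.
All clauses satisfied.

V: True, W: False, E: True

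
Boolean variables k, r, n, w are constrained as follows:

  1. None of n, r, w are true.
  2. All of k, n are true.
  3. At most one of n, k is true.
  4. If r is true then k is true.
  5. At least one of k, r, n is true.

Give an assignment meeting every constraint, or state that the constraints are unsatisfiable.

Unsatisfiable

Case n = True:
  Constraint (1) is violated (n=T) — contradiction.
Case n = False:
  Constraint (2) is violated (n=F) — contradiction.
Both cases fail — unsatisfiable.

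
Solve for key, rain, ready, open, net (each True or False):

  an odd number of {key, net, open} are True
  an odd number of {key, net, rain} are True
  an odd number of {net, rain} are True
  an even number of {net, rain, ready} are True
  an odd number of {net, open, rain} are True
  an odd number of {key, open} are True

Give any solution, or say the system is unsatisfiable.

No satisfying assignment exists.

Adding constraints 2, 5, 6 mod 2: every variable appears an even number of times on the left, so the left side is 0.
But the right sides sum to 1 (mod 2). 0 ≠ 1 — the system is inconsistent.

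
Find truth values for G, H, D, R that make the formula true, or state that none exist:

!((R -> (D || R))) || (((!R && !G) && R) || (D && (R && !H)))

G = True; H = False; D = True; R = True

  !((R -> (D || R))) || (((!R && !G) && R) || (D && (R && !H))) = True
    !((R -> (D || R))) = False
      R -> (D || R) = True
        D || R = True
    ((!R && !G) && R) || (D && (R && !H)) = True
      (!R && !G) && R = False
        !R && !G = False
          !R = False
          !G = False
      D && (R && !H) = True
        R && !H = True
          !H = True
The formula evaluates to True.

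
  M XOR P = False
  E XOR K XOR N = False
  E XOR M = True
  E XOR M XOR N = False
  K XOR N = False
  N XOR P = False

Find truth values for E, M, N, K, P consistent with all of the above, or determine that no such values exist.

E = False, M = True, N = True, K = True, P = True

M XOR P = T XOR T = False ✓
E XOR K XOR N = F XOR T XOR T = False ✓
E XOR M = F XOR T = True ✓
E XOR M XOR N = F XOR T XOR T = False ✓
K XOR N = T XOR T = False ✓
N XOR P = T XOR T = False ✓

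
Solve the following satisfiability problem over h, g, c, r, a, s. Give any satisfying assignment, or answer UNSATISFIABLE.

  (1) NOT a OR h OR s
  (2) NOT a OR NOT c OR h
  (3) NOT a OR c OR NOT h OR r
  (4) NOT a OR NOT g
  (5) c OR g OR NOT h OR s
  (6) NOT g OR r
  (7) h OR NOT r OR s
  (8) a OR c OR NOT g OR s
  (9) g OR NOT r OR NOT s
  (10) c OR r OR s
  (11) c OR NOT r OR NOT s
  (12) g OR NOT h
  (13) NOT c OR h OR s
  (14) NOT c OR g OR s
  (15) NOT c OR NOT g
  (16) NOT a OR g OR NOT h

h=F, g=F, c=F, r=F, a=F, s=T

Set h = False.
Try g = True:
  (NOT a OR NOT g) forces a = False.
  (NOT g OR r) forces r = True.
  (h OR NOT r OR s) forces s = True.
  (c OR NOT r OR NOT s) forces c = True.
  clause (NOT c OR NOT g) is falsified — backtrack.
So g = False.
Set c = False.
Set r = False.
  then (c OR r OR s) forces s = True.
Set a = False.
All clauses satisfied.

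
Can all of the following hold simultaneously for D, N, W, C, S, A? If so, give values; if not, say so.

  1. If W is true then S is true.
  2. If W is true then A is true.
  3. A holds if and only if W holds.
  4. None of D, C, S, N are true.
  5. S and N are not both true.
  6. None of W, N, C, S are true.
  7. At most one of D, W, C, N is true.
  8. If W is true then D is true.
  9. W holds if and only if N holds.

D = False; N = False; W = False; C = False; S = False; A = False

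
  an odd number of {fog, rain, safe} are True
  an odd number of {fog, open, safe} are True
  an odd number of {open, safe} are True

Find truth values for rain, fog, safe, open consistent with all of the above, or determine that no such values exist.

rain = True; fog = False; safe = False; open = True

{fog, rain, safe}: 1 true → odd ✓
{fog, open, safe}: 1 true → odd ✓
{open, safe}: 1 true → odd ✓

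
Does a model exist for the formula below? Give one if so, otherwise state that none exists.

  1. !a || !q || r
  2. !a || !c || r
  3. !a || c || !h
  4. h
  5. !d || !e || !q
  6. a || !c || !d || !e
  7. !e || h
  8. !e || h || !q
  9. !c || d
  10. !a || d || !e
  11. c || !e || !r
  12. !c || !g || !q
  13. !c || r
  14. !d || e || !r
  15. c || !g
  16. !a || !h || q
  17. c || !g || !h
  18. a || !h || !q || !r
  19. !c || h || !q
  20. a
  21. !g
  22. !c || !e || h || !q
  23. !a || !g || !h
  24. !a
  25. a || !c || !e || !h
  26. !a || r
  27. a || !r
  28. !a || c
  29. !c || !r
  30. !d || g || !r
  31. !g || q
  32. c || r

Case a = True:
  Clause (!a) is falsified — contradiction.
Case a = False:
  Clause (a) is falsified — contradiction.
Both cases fail, so the formula is unsatisfiable.

Unsatisfiable — no assignment works.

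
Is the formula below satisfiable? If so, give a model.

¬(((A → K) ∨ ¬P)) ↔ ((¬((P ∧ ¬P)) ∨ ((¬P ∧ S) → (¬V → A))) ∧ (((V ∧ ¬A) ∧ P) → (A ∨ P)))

A = True; V = True; P = True; K = False; S = False

  ¬(((A → K) ∨ ¬P)) ↔ ((¬((P ∧ ¬P)) ∨ ((¬P ∧ S) → (¬V → A))) ∧ (((V ∧ ¬A) ∧ P) → (A ∨ P))) = True
    ¬(((A → K) ∨ ¬P)) = True
      (A → K) ∨ ¬P = False
        A → K = False
        ¬P = False
    (¬((P ∧ ¬P)) ∨ ((¬P ∧ S) → (¬V → A))) ∧ (((V ∧ ¬A) ∧ P) → (A ∨ P)) = True
      ¬((P ∧ ¬P)) ∨ ((¬P ∧ S) → (¬V → A)) = True
        ¬((P ∧ ¬P)) = True
          P ∧ ¬P = False
            ¬P = False
        (¬P ∧ S) → (¬V → A) = True
          ¬P ∧ S = False
            ¬P = False
          ¬V → A = True
            ¬V = False
      ((V ∧ ¬A) ∧ P) → (A ∨ P) = True
        (V ∧ ¬A) ∧ P = False
          V ∧ ¬A = False
            ¬A = False
        A ∨ P = True
The formula evaluates to True.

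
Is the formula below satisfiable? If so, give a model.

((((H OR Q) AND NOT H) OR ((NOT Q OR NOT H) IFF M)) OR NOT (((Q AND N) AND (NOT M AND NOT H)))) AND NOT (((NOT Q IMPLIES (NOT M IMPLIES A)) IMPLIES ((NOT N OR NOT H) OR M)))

Q = False, N = True, M = False, H = True, A = True

  (((H OR Q) AND NOT H) OR ((NOT Q OR NOT H) IFF M)) OR NOT (((Q AND N) AND (NOT M AND NOT H))) = True
    ((H OR Q) AND NOT H) OR ((NOT Q OR NOT H) IFF M) = False
      (H OR Q) AND NOT H = False
        H OR Q = True
        NOT H = False
      (NOT Q OR NOT H) IFF M = False
        NOT Q OR NOT H = True
          NOT Q = True
          NOT H = False
    NOT (((Q AND N) AND (NOT M AND NOT H))) = True
      (Q AND N) AND (NOT M AND NOT H) = False
        Q AND N = False
        NOT M AND NOT H = False
          NOT M = True
          NOT H = False
  NOT (((NOT Q IMPLIES (NOT M IMPLIES A)) IMPLIES ((NOT N OR NOT H) OR M))) = True
    (NOT Q IMPLIES (NOT M IMPLIES A)) IMPLIES ((NOT N OR NOT H) OR M) = False
      NOT Q IMPLIES (NOT M IMPLIES A) = True
        NOT Q = True
        NOT M IMPLIES A = True
          NOT M = True
      (NOT N OR NOT H) OR M = False
        NOT N OR NOT H = False
          NOT N = False
          NOT H = False
Both conjuncts True, so the formula holds.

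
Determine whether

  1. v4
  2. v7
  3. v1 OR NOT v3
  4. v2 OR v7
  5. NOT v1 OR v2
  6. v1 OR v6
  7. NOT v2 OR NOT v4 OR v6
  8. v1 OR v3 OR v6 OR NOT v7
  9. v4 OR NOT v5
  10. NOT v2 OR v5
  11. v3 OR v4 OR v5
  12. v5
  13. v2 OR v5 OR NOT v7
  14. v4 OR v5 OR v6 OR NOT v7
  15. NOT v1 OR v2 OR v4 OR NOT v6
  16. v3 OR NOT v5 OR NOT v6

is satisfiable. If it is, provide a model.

v1=T; v2=T; v3=T; v4=T; v5=T; v6=T; v7=T

Unit clause (v4) forces v4 = True.
Unit clause (v7) forces v7 = True.
Unit clause (v5) forces v5 = True.
Try v1 = False:
  (v1 OR NOT v3) forces v3 = False.
  (v1 OR v6) forces v6 = True.
  clause (v3 OR NOT v5 OR NOT v6) is falsified — backtrack.
So v1 = True.
  then (NOT v1 OR v2) forces v2 = True.
  then (NOT v2 OR NOT v4 OR v6) forces v6 = True.
  then (v3 OR NOT v5 OR NOT v6) forces v3 = True.
All clauses satisfied.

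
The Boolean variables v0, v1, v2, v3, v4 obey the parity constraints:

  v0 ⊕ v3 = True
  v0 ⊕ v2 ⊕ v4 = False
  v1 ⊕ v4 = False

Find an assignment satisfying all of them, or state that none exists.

v0: True, v1: True, v2: False, v3: False, v4: True

v0 ⊕ v3 = T ⊕ F = True ✓
v0 ⊕ v2 ⊕ v4 = T ⊕ F ⊕ T = False ✓
v1 ⊕ v4 = T ⊕ T = False ✓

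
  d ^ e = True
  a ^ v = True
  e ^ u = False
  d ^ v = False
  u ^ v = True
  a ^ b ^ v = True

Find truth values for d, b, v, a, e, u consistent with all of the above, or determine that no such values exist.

d: True; b: False; v: True; a: False; e: False; u: False

d ^ e = T ^ F = True ✓
a ^ v = F ^ T = True ✓
e ^ u = F ^ F = False ✓
d ^ v = T ^ T = False ✓
u ^ v = F ^ T = True ✓
a ^ b ^ v = F ^ F ^ T = True ✓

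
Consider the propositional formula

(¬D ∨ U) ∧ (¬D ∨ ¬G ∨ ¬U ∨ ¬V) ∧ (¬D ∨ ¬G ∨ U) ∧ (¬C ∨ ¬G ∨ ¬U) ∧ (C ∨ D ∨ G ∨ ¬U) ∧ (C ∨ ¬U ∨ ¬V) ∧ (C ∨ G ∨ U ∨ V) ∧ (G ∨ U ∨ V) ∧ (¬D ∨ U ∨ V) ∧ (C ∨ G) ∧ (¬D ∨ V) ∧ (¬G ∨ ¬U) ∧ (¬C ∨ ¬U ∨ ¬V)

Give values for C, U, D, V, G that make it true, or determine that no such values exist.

C = False, U = False, D = False, V = True, G = True

Set C = False.
  then (C ∨ G) forces G = True.
  then (¬G ∨ ¬U) forces U = False.
  then (¬D ∨ U) forces D = False.
Set V = True.
All clauses satisfied.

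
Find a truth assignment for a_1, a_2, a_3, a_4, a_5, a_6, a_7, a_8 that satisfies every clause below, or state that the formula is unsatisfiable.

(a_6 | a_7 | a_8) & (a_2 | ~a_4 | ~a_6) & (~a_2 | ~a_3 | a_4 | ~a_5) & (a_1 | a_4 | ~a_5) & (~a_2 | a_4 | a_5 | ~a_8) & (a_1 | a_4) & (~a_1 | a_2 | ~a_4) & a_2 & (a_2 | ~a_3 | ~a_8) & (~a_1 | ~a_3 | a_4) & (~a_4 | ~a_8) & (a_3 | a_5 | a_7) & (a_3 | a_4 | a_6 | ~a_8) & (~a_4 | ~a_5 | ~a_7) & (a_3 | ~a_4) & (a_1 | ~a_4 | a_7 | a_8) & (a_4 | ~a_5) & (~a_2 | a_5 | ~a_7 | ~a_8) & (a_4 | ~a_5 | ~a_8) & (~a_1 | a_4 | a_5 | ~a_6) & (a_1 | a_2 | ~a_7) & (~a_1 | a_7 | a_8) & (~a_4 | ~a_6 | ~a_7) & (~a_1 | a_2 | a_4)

a_1 = True, a_2 = True, a_3 = True, a_4 = True, a_5 = False, a_6 = False, a_7 = True, a_8 = False

Unit clause (a_2) forces a_2 = True.
Set a_1 = True.
Set a_3 = True.
  then (~a_1 | ~a_3 | a_4) forces a_4 = True.
  then (~a_4 | ~a_8) forces a_8 = False.
  then (~a_1 | a_7 | a_8) forces a_7 = True.
  then (~a_4 | ~a_6 | ~a_7) forces a_6 = False.
  then (~a_4 | ~a_5 | ~a_7) forces a_5 = False.
All clauses satisfied.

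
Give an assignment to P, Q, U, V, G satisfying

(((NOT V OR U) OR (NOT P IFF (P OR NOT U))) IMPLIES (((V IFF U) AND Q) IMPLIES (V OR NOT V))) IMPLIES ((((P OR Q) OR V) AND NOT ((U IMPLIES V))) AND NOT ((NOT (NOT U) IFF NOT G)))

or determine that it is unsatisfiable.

P = False; Q = True; U = True; V = False; G = True

  (((NOT V OR U) OR (NOT P IFF (P OR NOT U))) IMPLIES (((V IFF U) AND Q) IMPLIES (V OR NOT V))) IMPLIES ((((P OR Q) OR V) AND NOT ((U IMPLIES V))) AND NOT ((NOT (NOT U) IFF NOT G))) = True
    ((NOT V OR U) OR (NOT P IFF (P OR NOT U))) IMPLIES (((V IFF U) AND Q) IMPLIES (V OR NOT V)) = True
      (NOT V OR U) OR (NOT P IFF (P OR NOT U)) = True
        NOT V OR U = True
          NOT V = True
        NOT P IFF (P OR NOT U) = False
          NOT P = True
          P OR NOT U = False
            NOT U = False
      ((V IFF U) AND Q) IMPLIES (V OR NOT V) = True
        (V IFF U) AND Q = False
          V IFF U = False
        V OR NOT V = True
          NOT V = True
    (((P OR Q) OR V) AND NOT ((U IMPLIES V))) AND NOT ((NOT (NOT U) IFF NOT G)) = True
      ((P OR Q) OR V) AND NOT ((U IMPLIES V)) = True
        (P OR Q) OR V = True
          P OR Q = True
        NOT ((U IMPLIES V)) = True
          U IMPLIES V = False
      NOT ((NOT (NOT U) IFF NOT G)) = True
        NOT (NOT U) IFF NOT G = False
          NOT (NOT U) = True
            NOT U = False
          NOT G = False
The formula evaluates to True.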